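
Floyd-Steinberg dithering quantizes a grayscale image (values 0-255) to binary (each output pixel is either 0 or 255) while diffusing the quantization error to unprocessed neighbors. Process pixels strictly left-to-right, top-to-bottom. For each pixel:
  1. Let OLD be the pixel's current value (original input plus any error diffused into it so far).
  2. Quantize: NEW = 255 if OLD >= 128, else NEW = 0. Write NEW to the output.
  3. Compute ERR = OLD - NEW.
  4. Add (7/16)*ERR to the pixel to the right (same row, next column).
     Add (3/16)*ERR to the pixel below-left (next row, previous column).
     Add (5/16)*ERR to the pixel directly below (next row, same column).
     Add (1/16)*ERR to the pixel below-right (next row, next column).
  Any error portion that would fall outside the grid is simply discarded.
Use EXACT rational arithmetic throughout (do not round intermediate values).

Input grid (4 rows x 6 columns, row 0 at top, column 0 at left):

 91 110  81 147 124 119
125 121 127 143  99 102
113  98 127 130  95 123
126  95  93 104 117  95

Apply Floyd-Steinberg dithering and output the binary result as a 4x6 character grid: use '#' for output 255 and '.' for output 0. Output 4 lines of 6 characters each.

(0,0): OLD=91 → NEW=0, ERR=91
(0,1): OLD=2397/16 → NEW=255, ERR=-1683/16
(0,2): OLD=8955/256 → NEW=0, ERR=8955/256
(0,3): OLD=664797/4096 → NEW=255, ERR=-379683/4096
(0,4): OLD=5468683/65536 → NEW=0, ERR=5468683/65536
(0,5): OLD=163061325/1048576 → NEW=255, ERR=-104325555/1048576
(1,0): OLD=34231/256 → NEW=255, ERR=-31049/256
(1,1): OLD=96897/2048 → NEW=0, ERR=96897/2048
(1,2): OLD=8826133/65536 → NEW=255, ERR=-7885547/65536
(1,3): OLD=20767857/262144 → NEW=0, ERR=20767857/262144
(1,4): OLD=2269763507/16777216 → NEW=255, ERR=-2008426573/16777216
(1,5): OLD=6375368949/268435456 → NEW=0, ERR=6375368949/268435456
(2,0): OLD=2751515/32768 → NEW=0, ERR=2751515/32768
(2,1): OLD=125179993/1048576 → NEW=0, ERR=125179993/1048576
(2,2): OLD=2674948171/16777216 → NEW=255, ERR=-1603241909/16777216
(2,3): OLD=11137825203/134217728 → NEW=0, ERR=11137825203/134217728
(2,4): OLD=443669712537/4294967296 → NEW=0, ERR=443669712537/4294967296
(2,5): OLD=11554055939519/68719476736 → NEW=255, ERR=-5969410628161/68719476736
(3,0): OLD=2929711595/16777216 → NEW=255, ERR=-1348478485/16777216
(3,1): OLD=11337734159/134217728 → NEW=0, ERR=11337734159/134217728
(3,2): OLD=132193478365/1073741824 → NEW=0, ERR=132193478365/1073741824
(3,3): OLD=13550874216151/68719476736 → NEW=255, ERR=-3972592351529/68719476736
(3,4): OLD=62061312805751/549755813888 → NEW=0, ERR=62061312805751/549755813888
(3,5): OLD=1088071324828313/8796093022208 → NEW=0, ERR=1088071324828313/8796093022208
Row 0: .#.#.#
Row 1: #.#.#.
Row 2: ..#..#
Row 3: #..#..

Answer: .#.#.#
#.#.#.
..#..#
#..#..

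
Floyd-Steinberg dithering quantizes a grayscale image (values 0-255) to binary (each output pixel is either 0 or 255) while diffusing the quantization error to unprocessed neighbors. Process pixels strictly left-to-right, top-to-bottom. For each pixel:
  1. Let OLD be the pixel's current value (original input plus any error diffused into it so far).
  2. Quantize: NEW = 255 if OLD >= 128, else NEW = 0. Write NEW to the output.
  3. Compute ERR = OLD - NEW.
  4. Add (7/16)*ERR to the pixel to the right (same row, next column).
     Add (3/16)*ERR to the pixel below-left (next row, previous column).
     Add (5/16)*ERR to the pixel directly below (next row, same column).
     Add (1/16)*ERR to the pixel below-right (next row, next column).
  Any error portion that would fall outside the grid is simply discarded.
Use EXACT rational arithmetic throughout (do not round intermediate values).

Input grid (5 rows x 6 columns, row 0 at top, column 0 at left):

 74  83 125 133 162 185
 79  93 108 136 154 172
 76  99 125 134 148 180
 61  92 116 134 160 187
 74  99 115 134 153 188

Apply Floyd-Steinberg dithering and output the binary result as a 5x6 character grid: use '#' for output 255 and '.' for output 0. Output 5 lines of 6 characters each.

(0,0): OLD=74 → NEW=0, ERR=74
(0,1): OLD=923/8 → NEW=0, ERR=923/8
(0,2): OLD=22461/128 → NEW=255, ERR=-10179/128
(0,3): OLD=201131/2048 → NEW=0, ERR=201131/2048
(0,4): OLD=6716333/32768 → NEW=255, ERR=-1639507/32768
(0,5): OLD=85516731/524288 → NEW=255, ERR=-48176709/524288
(1,0): OLD=15841/128 → NEW=0, ERR=15841/128
(1,1): OLD=177063/1024 → NEW=255, ERR=-84057/1024
(1,2): OLD=2387507/32768 → NEW=0, ERR=2387507/32768
(1,3): OLD=24145463/131072 → NEW=255, ERR=-9277897/131072
(1,4): OLD=807863365/8388608 → NEW=0, ERR=807863365/8388608
(1,5): OLD=24466642259/134217728 → NEW=255, ERR=-9758878381/134217728
(2,0): OLD=1626653/16384 → NEW=0, ERR=1626653/16384
(2,1): OLD=72446351/524288 → NEW=255, ERR=-61247089/524288
(2,2): OLD=656474989/8388608 → NEW=0, ERR=656474989/8388608
(2,3): OLD=11323182661/67108864 → NEW=255, ERR=-5789577659/67108864
(2,4): OLD=262625360207/2147483648 → NEW=0, ERR=262625360207/2147483648
(2,5): OLD=7449233178649/34359738368 → NEW=255, ERR=-1312500105191/34359738368
(3,0): OLD=588228301/8388608 → NEW=0, ERR=588228301/8388608
(3,1): OLD=7184066633/67108864 → NEW=0, ERR=7184066633/67108864
(3,2): OLD=87946578603/536870912 → NEW=255, ERR=-48955503957/536870912
(3,3): OLD=3263052082881/34359738368 → NEW=0, ERR=3263052082881/34359738368
(3,4): OLD=62455279770913/274877906944 → NEW=255, ERR=-7638586499807/274877906944
(3,5): OLD=750080633976655/4398046511104 → NEW=255, ERR=-371421226354865/4398046511104
(4,0): OLD=124538226915/1073741824 → NEW=0, ERR=124538226915/1073741824
(4,1): OLD=2928860167047/17179869184 → NEW=255, ERR=-1452006474873/17179869184
(4,2): OLD=40695465047397/549755813888 → NEW=0, ERR=40695465047397/549755813888
(4,3): OLD=1628626931887321/8796093022208 → NEW=255, ERR=-614376788775719/8796093022208
(4,4): OLD=14616838332054377/140737488355328 → NEW=0, ERR=14616838332054377/140737488355328
(4,5): OLD=462317880792527679/2251799813685248 → NEW=255, ERR=-111891071697210561/2251799813685248
Row 0: ..#.##
Row 1: .#.#.#
Row 2: .#.#.#
Row 3: ..#.##
Row 4: .#.#.#

Answer: ..#.##
.#.#.#
.#.#.#
..#.##
.#.#.#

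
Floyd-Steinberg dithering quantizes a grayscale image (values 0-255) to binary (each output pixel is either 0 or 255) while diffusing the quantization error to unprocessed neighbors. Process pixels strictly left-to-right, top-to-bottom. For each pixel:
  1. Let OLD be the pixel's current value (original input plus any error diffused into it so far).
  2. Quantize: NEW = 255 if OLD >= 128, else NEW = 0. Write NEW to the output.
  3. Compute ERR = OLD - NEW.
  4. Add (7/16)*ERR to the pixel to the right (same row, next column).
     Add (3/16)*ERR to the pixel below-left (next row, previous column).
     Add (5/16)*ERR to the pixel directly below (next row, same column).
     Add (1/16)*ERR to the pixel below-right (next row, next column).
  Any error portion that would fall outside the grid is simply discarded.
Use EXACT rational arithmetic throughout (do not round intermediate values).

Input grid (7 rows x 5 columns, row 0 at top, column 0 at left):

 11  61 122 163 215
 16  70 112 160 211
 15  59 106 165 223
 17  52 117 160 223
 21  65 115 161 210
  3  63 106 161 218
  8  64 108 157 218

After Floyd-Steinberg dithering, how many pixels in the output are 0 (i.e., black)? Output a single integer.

Answer: 19

Derivation:
(0,0): OLD=11 → NEW=0, ERR=11
(0,1): OLD=1053/16 → NEW=0, ERR=1053/16
(0,2): OLD=38603/256 → NEW=255, ERR=-26677/256
(0,3): OLD=480909/4096 → NEW=0, ERR=480909/4096
(0,4): OLD=17456603/65536 → NEW=255, ERR=744923/65536
(1,0): OLD=8135/256 → NEW=0, ERR=8135/256
(1,1): OLD=175345/2048 → NEW=0, ERR=175345/2048
(1,2): OLD=9372997/65536 → NEW=255, ERR=-7338683/65536
(1,3): OLD=37569889/262144 → NEW=255, ERR=-29276831/262144
(1,4): OLD=725736963/4194304 → NEW=255, ERR=-343810557/4194304
(2,0): OLD=1342955/32768 → NEW=0, ERR=1342955/32768
(2,1): OLD=88789065/1048576 → NEW=0, ERR=88789065/1048576
(2,2): OLD=1551268379/16777216 → NEW=0, ERR=1551268379/16777216
(2,3): OLD=39777713441/268435456 → NEW=255, ERR=-28673327839/268435456
(2,4): OLD=617065558951/4294967296 → NEW=255, ERR=-478151101529/4294967296
(3,0): OLD=766452667/16777216 → NEW=0, ERR=766452667/16777216
(3,1): OLD=15884167839/134217728 → NEW=0, ERR=15884167839/134217728
(3,2): OLD=785701010821/4294967296 → NEW=255, ERR=-309515649659/4294967296
(3,3): OLD=687163987933/8589934592 → NEW=0, ERR=687163987933/8589934592
(3,4): OLD=29759977033649/137438953472 → NEW=255, ERR=-5286956101711/137438953472
(4,0): OLD=123407766805/2147483648 → NEW=0, ERR=123407766805/2147483648
(4,1): OLD=8003606511125/68719476736 → NEW=0, ERR=8003606511125/68719476736
(4,2): OLD=182332460443355/1099511627776 → NEW=255, ERR=-98043004639525/1099511627776
(4,3): OLD=2379702920197653/17592186044416 → NEW=255, ERR=-2106304521128427/17592186044416
(4,4): OLD=42389273403530515/281474976710656 → NEW=255, ERR=-29386845657686765/281474976710656
(5,0): OLD=47054597105503/1099511627776 → NEW=0, ERR=47054597105503/1099511627776
(5,1): OLD=923517092056157/8796093022208 → NEW=0, ERR=923517092056157/8796093022208
(5,2): OLD=30652156152416453/281474976710656 → NEW=0, ERR=30652156152416453/281474976710656
(5,3): OLD=164470181305628043/1125899906842624 → NEW=255, ERR=-122634294939241077/1125899906842624
(5,4): OLD=2346158407986430345/18014398509481984 → NEW=255, ERR=-2247513211931475575/18014398509481984
(6,0): OLD=5778635067231215/140737488355328 → NEW=0, ERR=5778635067231215/140737488355328
(6,1): OLD=620896447138192001/4503599627370496 → NEW=255, ERR=-527521457841284479/4503599627370496
(6,2): OLD=5542971655262401435/72057594037927936 → NEW=0, ERR=5542971655262401435/72057594037927936
(6,3): OLD=161443296861395545705/1152921504606846976 → NEW=255, ERR=-132551686813350433175/1152921504606846976
(6,4): OLD=2248746654539374173215/18446744073709551616 → NEW=0, ERR=2248746654539374173215/18446744073709551616
Output grid:
  Row 0: ..#.#  (3 black, running=3)
  Row 1: ..###  (2 black, running=5)
  Row 2: ...##  (3 black, running=8)
  Row 3: ..#.#  (3 black, running=11)
  Row 4: ..###  (2 black, running=13)
  Row 5: ...##  (3 black, running=16)
  Row 6: .#.#.  (3 black, running=19)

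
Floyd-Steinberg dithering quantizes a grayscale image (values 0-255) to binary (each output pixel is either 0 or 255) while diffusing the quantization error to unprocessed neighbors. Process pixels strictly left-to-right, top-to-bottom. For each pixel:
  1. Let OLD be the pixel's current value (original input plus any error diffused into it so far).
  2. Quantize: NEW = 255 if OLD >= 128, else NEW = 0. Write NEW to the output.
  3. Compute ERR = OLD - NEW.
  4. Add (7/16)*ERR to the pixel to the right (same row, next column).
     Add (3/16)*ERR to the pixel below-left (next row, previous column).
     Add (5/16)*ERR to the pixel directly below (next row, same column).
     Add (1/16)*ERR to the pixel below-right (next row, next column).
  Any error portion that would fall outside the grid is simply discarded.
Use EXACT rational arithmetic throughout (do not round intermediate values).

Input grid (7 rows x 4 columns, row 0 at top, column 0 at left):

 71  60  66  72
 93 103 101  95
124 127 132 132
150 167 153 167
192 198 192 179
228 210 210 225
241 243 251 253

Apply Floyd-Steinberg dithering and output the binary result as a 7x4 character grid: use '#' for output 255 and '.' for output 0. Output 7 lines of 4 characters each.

(0,0): OLD=71 → NEW=0, ERR=71
(0,1): OLD=1457/16 → NEW=0, ERR=1457/16
(0,2): OLD=27095/256 → NEW=0, ERR=27095/256
(0,3): OLD=484577/4096 → NEW=0, ERR=484577/4096
(1,0): OLD=33859/256 → NEW=255, ERR=-31421/256
(1,1): OLD=208981/2048 → NEW=0, ERR=208981/2048
(1,2): OLD=13539193/65536 → NEW=255, ERR=-3172487/65536
(1,3): OLD=123109791/1048576 → NEW=0, ERR=123109791/1048576
(2,0): OLD=3433335/32768 → NEW=0, ERR=3433335/32768
(2,1): OLD=197111565/1048576 → NEW=255, ERR=-70275315/1048576
(2,2): OLD=243149249/2097152 → NEW=0, ERR=243149249/2097152
(2,3): OLD=7260808093/33554432 → NEW=255, ERR=-1295572067/33554432
(3,0): OLD=2855090055/16777216 → NEW=255, ERR=-1423100025/16777216
(3,1): OLD=36838445273/268435456 → NEW=255, ERR=-31612596007/268435456
(3,2): OLD=542373133351/4294967296 → NEW=0, ERR=542373133351/4294967296
(3,3): OLD=14941568087441/68719476736 → NEW=255, ERR=-2581898480239/68719476736
(4,0): OLD=615947930811/4294967296 → NEW=255, ERR=-479268729669/4294967296
(4,1): OLD=4492686699569/34359738368 → NEW=255, ERR=-4269046584271/34359738368
(4,2): OLD=178890911002769/1099511627776 → NEW=255, ERR=-101484554080111/1099511627776
(4,3): OLD=2370905067108423/17592186044416 → NEW=255, ERR=-2115102374217657/17592186044416
(5,0): OLD=93366436626891/549755813888 → NEW=255, ERR=-46821295914549/549755813888
(5,1): OLD=1928667016004717/17592186044416 → NEW=0, ERR=1928667016004717/17592186044416
(5,2): OLD=1748768466283193/8796093022208 → NEW=255, ERR=-494235254379847/8796093022208
(5,3): OLD=44213311462209681/281474976710656 → NEW=255, ERR=-27562807599007599/281474976710656
(6,0): OLD=66130063088954407/281474976710656 → NEW=255, ERR=-5646055972262873/281474976710656
(6,1): OLD=1137726590996853377/4503599627370496 → NEW=255, ERR=-10691313982623103/4503599627370496
(6,2): OLD=15917098645773984695/72057594037927936 → NEW=255, ERR=-2457587833897638985/72057594037927936
(6,3): OLD=235156856897639378689/1152921504606846976 → NEW=255, ERR=-58838126777106600191/1152921504606846976
Row 0: ....
Row 1: #.#.
Row 2: .#.#
Row 3: ##.#
Row 4: ####
Row 5: #.##
Row 6: ####

Answer: ....
#.#.
.#.#
##.#
####
#.##
####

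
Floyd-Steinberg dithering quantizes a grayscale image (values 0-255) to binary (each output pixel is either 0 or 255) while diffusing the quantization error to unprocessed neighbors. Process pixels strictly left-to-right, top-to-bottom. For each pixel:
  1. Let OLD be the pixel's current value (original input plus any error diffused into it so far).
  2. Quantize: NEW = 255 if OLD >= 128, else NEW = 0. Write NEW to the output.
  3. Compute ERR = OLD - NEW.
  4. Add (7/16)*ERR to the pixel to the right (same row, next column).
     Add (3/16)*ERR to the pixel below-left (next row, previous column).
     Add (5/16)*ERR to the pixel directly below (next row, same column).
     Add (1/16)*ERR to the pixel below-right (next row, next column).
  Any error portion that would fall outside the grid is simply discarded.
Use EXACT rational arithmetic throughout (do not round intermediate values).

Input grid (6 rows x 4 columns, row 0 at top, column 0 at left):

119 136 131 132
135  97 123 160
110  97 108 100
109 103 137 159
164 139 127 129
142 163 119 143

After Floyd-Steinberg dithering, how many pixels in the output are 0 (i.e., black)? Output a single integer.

Answer: 12

Derivation:
(0,0): OLD=119 → NEW=0, ERR=119
(0,1): OLD=3009/16 → NEW=255, ERR=-1071/16
(0,2): OLD=26039/256 → NEW=0, ERR=26039/256
(0,3): OLD=722945/4096 → NEW=255, ERR=-321535/4096
(1,0): OLD=40867/256 → NEW=255, ERR=-24413/256
(1,1): OLD=124661/2048 → NEW=0, ERR=124661/2048
(1,2): OLD=10650521/65536 → NEW=255, ERR=-6061159/65536
(1,3): OLD=106287231/1048576 → NEW=0, ERR=106287231/1048576
(2,0): OLD=3001943/32768 → NEW=0, ERR=3001943/32768
(2,1): OLD=139251629/1048576 → NEW=255, ERR=-128135251/1048576
(2,2): OLD=101598497/2097152 → NEW=0, ERR=101598497/2097152
(2,3): OLD=4935547901/33554432 → NEW=255, ERR=-3620832259/33554432
(3,0): OLD=1924621671/16777216 → NEW=0, ERR=1924621671/16777216
(3,1): OLD=34845742329/268435456 → NEW=255, ERR=-33605298951/268435456
(3,2): OLD=298493866503/4294967296 → NEW=0, ERR=298493866503/4294967296
(3,3): OLD=10906594942641/68719476736 → NEW=255, ERR=-6616871625039/68719476736
(4,0): OLD=757528473371/4294967296 → NEW=255, ERR=-337688187109/4294967296
(4,1): OLD=2943975393873/34359738368 → NEW=0, ERR=2943975393873/34359738368
(4,2): OLD=176279570155441/1099511627776 → NEW=255, ERR=-104095894927439/1099511627776
(4,3): OLD=1087785435059239/17592186044416 → NEW=0, ERR=1087785435059239/17592186044416
(5,0): OLD=73389724269355/549755813888 → NEW=255, ERR=-66798008272085/549755813888
(5,1): OLD=2004654411768077/17592186044416 → NEW=0, ERR=2004654411768077/17592186044416
(5,2): OLD=1374096975737193/8796093022208 → NEW=255, ERR=-868906744925847/8796093022208
(5,3): OLD=31859620097119121/281474976710656 → NEW=0, ERR=31859620097119121/281474976710656
Output grid:
  Row 0: .#.#  (2 black, running=2)
  Row 1: #.#.  (2 black, running=4)
  Row 2: .#.#  (2 black, running=6)
  Row 3: .#.#  (2 black, running=8)
  Row 4: #.#.  (2 black, running=10)
  Row 5: #.#.  (2 black, running=12)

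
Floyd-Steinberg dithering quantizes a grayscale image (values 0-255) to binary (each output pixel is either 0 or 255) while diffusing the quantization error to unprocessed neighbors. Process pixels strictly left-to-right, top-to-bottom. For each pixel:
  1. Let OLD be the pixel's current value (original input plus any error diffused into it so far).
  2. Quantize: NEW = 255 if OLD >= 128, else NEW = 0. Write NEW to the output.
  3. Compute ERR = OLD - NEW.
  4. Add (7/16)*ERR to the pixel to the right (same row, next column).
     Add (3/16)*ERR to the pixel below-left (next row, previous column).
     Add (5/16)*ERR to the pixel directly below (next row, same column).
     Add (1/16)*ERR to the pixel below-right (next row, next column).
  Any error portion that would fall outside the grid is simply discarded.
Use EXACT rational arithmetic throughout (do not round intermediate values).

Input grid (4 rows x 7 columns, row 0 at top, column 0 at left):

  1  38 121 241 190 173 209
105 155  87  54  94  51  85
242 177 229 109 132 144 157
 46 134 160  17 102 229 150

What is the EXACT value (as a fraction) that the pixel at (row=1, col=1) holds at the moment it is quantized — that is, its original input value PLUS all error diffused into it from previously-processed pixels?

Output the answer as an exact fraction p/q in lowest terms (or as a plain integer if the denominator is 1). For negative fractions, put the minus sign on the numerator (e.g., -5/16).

Answer: 397987/2048

Derivation:
(0,0): OLD=1 → NEW=0, ERR=1
(0,1): OLD=615/16 → NEW=0, ERR=615/16
(0,2): OLD=35281/256 → NEW=255, ERR=-29999/256
(0,3): OLD=777143/4096 → NEW=255, ERR=-267337/4096
(0,4): OLD=10580481/65536 → NEW=255, ERR=-6131199/65536
(0,5): OLD=138485255/1048576 → NEW=255, ERR=-128901625/1048576
(0,6): OLD=2604126769/16777216 → NEW=255, ERR=-1674063311/16777216
(1,0): OLD=28805/256 → NEW=0, ERR=28805/256
(1,1): OLD=397987/2048 → NEW=255, ERR=-124253/2048
Target (1,1): original=155, with diffused error = 397987/2048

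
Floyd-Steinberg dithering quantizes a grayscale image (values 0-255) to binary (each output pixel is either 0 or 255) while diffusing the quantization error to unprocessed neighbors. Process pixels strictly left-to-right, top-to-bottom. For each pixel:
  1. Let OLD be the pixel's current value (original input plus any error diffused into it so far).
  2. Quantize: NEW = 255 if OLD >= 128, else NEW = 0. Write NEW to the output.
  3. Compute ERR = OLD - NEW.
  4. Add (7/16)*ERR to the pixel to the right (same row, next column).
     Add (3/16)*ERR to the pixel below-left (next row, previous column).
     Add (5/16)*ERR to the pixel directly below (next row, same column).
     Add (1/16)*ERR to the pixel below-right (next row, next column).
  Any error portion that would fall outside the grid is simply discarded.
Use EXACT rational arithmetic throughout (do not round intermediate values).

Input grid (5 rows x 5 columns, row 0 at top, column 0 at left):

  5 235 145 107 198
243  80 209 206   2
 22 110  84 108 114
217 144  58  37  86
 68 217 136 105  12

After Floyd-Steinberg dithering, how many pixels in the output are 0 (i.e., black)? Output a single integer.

Answer: 13

Derivation:
(0,0): OLD=5 → NEW=0, ERR=5
(0,1): OLD=3795/16 → NEW=255, ERR=-285/16
(0,2): OLD=35125/256 → NEW=255, ERR=-30155/256
(0,3): OLD=227187/4096 → NEW=0, ERR=227187/4096
(0,4): OLD=14566437/65536 → NEW=255, ERR=-2145243/65536
(1,0): OLD=61753/256 → NEW=255, ERR=-3527/256
(1,1): OLD=95503/2048 → NEW=0, ERR=95503/2048
(1,2): OLD=13230267/65536 → NEW=255, ERR=-3481413/65536
(1,3): OLD=48914079/262144 → NEW=255, ERR=-17932641/262144
(1,4): OLD=-145504771/4194304 → NEW=0, ERR=-145504771/4194304
(2,0): OLD=866325/32768 → NEW=0, ERR=866325/32768
(2,1): OLD=131405239/1048576 → NEW=0, ERR=131405239/1048576
(2,2): OLD=1884315621/16777216 → NEW=0, ERR=1884315621/16777216
(2,3): OLD=33805494495/268435456 → NEW=0, ERR=33805494495/268435456
(2,4): OLD=661340182105/4294967296 → NEW=255, ERR=-433876478375/4294967296
(3,0): OLD=4173483589/16777216 → NEW=255, ERR=-104706491/16777216
(3,1): OLD=27265342305/134217728 → NEW=255, ERR=-6960178335/134217728
(3,2): OLD=437467080827/4294967296 → NEW=0, ERR=437467080827/4294967296
(3,3): OLD=936260641059/8589934592 → NEW=0, ERR=936260641059/8589934592
(3,4): OLD=15116585526095/137438953472 → NEW=0, ERR=15116585526095/137438953472
(4,0): OLD=120960093419/2147483648 → NEW=0, ERR=120960093419/2147483648
(4,1): OLD=16777535606763/68719476736 → NEW=255, ERR=-745930960917/68719476736
(4,2): OLD=198216075195173/1099511627776 → NEW=255, ERR=-82159389887707/1099511627776
(4,3): OLD=2346060241045483/17592186044416 → NEW=255, ERR=-2139947200280597/17592186044416
(4,4): OLD=-9854151846675/281474976710656 → NEW=0, ERR=-9854151846675/281474976710656
Output grid:
  Row 0: .##.#  (2 black, running=2)
  Row 1: #.##.  (2 black, running=4)
  Row 2: ....#  (4 black, running=8)
  Row 3: ##...  (3 black, running=11)
  Row 4: .###.  (2 black, running=13)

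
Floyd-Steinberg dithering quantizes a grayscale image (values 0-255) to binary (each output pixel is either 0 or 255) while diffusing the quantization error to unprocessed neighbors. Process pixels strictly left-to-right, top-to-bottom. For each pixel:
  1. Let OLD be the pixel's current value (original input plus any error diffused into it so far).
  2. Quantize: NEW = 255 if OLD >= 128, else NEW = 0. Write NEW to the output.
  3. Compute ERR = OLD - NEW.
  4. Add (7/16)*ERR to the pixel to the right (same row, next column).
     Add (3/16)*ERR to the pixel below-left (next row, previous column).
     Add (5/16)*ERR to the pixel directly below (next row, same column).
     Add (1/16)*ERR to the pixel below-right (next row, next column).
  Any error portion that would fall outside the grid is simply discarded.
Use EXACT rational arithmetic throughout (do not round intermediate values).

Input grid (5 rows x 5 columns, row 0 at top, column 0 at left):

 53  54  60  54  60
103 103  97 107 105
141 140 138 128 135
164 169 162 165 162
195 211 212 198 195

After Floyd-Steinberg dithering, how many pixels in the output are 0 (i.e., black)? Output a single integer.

(0,0): OLD=53 → NEW=0, ERR=53
(0,1): OLD=1235/16 → NEW=0, ERR=1235/16
(0,2): OLD=24005/256 → NEW=0, ERR=24005/256
(0,3): OLD=389219/4096 → NEW=0, ERR=389219/4096
(0,4): OLD=6656693/65536 → NEW=0, ERR=6656693/65536
(1,0): OLD=34313/256 → NEW=255, ERR=-30967/256
(1,1): OLD=194751/2048 → NEW=0, ERR=194751/2048
(1,2): OLD=12487723/65536 → NEW=255, ERR=-4223957/65536
(1,3): OLD=34970703/262144 → NEW=255, ERR=-31876017/262144
(1,4): OLD=375313677/4194304 → NEW=0, ERR=375313677/4194304
(2,0): OLD=3965861/32768 → NEW=0, ERR=3965861/32768
(2,1): OLD=212883431/1048576 → NEW=255, ERR=-54503449/1048576
(2,2): OLD=1313015413/16777216 → NEW=0, ERR=1313015413/16777216
(2,3): OLD=36772951951/268435456 → NEW=255, ERR=-31678089329/268435456
(2,4): OLD=445533294889/4294967296 → NEW=0, ERR=445533294889/4294967296
(3,0): OLD=3222490837/16777216 → NEW=255, ERR=-1055699243/16777216
(3,1): OLD=19792494257/134217728 → NEW=255, ERR=-14433026383/134217728
(3,2): OLD=489776414699/4294967296 → NEW=0, ERR=489776414699/4294967296
(3,3): OLD=1738204156051/8589934592 → NEW=255, ERR=-452229164909/8589934592
(3,4): OLD=22541140398463/137438953472 → NEW=255, ERR=-12505792736897/137438953472
(4,0): OLD=333232262491/2147483648 → NEW=255, ERR=-214376067749/2147483648
(4,1): OLD=10388330659419/68719476736 → NEW=255, ERR=-7135135908261/68719476736
(4,2): OLD=204089417440693/1099511627776 → NEW=255, ERR=-76286047642187/1099511627776
(4,3): OLD=2485067574234715/17592186044416 → NEW=255, ERR=-2000939867091365/17592186044416
(4,4): OLD=31951168707590653/281474976710656 → NEW=0, ERR=31951168707590653/281474976710656
Output grid:
  Row 0: .....  (5 black, running=5)
  Row 1: #.##.  (2 black, running=7)
  Row 2: .#.#.  (3 black, running=10)
  Row 3: ##.##  (1 black, running=11)
  Row 4: ####.  (1 black, running=12)

Answer: 12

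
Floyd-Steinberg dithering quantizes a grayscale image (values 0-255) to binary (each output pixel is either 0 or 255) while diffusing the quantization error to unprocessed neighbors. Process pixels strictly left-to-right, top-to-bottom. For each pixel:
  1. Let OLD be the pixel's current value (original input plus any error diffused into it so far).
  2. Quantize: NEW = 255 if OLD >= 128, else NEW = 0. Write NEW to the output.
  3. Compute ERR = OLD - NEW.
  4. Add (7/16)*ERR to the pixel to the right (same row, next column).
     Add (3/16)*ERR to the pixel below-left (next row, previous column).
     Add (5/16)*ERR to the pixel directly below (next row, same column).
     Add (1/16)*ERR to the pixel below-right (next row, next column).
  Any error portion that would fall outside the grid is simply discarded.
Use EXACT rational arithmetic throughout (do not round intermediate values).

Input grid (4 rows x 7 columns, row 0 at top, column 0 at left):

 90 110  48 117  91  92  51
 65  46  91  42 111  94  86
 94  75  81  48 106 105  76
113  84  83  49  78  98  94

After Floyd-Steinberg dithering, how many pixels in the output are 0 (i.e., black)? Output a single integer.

Answer: 20

Derivation:
(0,0): OLD=90 → NEW=0, ERR=90
(0,1): OLD=1195/8 → NEW=255, ERR=-845/8
(0,2): OLD=229/128 → NEW=0, ERR=229/128
(0,3): OLD=241219/2048 → NEW=0, ERR=241219/2048
(0,4): OLD=4670421/32768 → NEW=255, ERR=-3685419/32768
(0,5): OLD=22436563/524288 → NEW=0, ERR=22436563/524288
(0,6): OLD=584874949/8388608 → NEW=0, ERR=584874949/8388608
(1,0): OLD=9385/128 → NEW=0, ERR=9385/128
(1,1): OLD=52255/1024 → NEW=0, ERR=52255/1024
(1,2): OLD=4239115/32768 → NEW=255, ERR=-4116725/32768
(1,3): OLD=375727/131072 → NEW=0, ERR=375727/131072
(1,4): OLD=775884077/8388608 → NEW=0, ERR=775884077/8388608
(1,5): OLD=10326868797/67108864 → NEW=255, ERR=-6785891523/67108864
(1,6): OLD=71107434227/1073741824 → NEW=0, ERR=71107434227/1073741824
(2,0): OLD=2072261/16384 → NEW=0, ERR=2072261/16384
(2,1): OLD=66746439/524288 → NEW=0, ERR=66746439/524288
(2,2): OLD=848627605/8388608 → NEW=0, ERR=848627605/8388608
(2,3): OLD=6888423725/67108864 → NEW=0, ERR=6888423725/67108864
(2,4): OLD=86452830077/536870912 → NEW=255, ERR=-50449252483/536870912
(2,5): OLD=867360872255/17179869184 → NEW=0, ERR=867360872255/17179869184
(2,6): OLD=30913653541801/274877906944 → NEW=0, ERR=30913653541801/274877906944
(3,0): OLD=1479713781/8388608 → NEW=255, ERR=-659381259/8388608
(3,1): OLD=7802607953/67108864 → NEW=0, ERR=7802607953/67108864
(3,2): OLD=103446373315/536870912 → NEW=255, ERR=-33455709245/536870912
(3,3): OLD=91304547141/2147483648 → NEW=0, ERR=91304547141/2147483648
(3,4): OLD=22847170074613/274877906944 → NEW=0, ERR=22847170074613/274877906944
(3,5): OLD=363619280872495/2199023255552 → NEW=255, ERR=-197131649293265/2199023255552
(3,6): OLD=3274977764618033/35184372088832 → NEW=0, ERR=3274977764618033/35184372088832
Output grid:
  Row 0: .#..#..  (5 black, running=5)
  Row 1: ..#..#.  (5 black, running=10)
  Row 2: ....#..  (6 black, running=16)
  Row 3: #.#..#.  (4 black, running=20)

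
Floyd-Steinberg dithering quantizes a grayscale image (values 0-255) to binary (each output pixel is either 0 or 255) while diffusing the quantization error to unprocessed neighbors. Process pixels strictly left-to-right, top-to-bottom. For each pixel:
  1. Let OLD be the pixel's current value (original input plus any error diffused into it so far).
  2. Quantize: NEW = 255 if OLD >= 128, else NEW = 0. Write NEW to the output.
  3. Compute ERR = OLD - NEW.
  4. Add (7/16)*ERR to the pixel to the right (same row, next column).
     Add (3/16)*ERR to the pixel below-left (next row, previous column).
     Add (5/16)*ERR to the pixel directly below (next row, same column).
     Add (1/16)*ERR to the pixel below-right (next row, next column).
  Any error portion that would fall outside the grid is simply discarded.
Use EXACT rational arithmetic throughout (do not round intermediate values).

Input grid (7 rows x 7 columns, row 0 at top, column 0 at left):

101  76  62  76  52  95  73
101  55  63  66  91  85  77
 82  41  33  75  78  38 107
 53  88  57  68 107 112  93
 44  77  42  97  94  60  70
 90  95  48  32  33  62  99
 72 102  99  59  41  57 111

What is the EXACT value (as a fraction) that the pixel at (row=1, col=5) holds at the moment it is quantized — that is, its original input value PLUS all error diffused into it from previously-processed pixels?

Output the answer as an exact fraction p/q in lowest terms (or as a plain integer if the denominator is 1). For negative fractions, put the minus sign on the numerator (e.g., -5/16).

(0,0): OLD=101 → NEW=0, ERR=101
(0,1): OLD=1923/16 → NEW=0, ERR=1923/16
(0,2): OLD=29333/256 → NEW=0, ERR=29333/256
(0,3): OLD=516627/4096 → NEW=0, ERR=516627/4096
(0,4): OLD=7024261/65536 → NEW=0, ERR=7024261/65536
(0,5): OLD=148784547/1048576 → NEW=255, ERR=-118602333/1048576
(0,6): OLD=394520437/16777216 → NEW=0, ERR=394520437/16777216
(1,0): OLD=39705/256 → NEW=255, ERR=-25575/256
(1,1): OLD=156975/2048 → NEW=0, ERR=156975/2048
(1,2): OLD=10715227/65536 → NEW=255, ERR=-5996453/65536
(1,3): OLD=24285759/262144 → NEW=0, ERR=24285759/262144
(1,4): OLD=2545118301/16777216 → NEW=255, ERR=-1733071779/16777216
(1,5): OLD=2089548397/134217728 → NEW=0, ERR=2089548397/134217728
Target (1,5): original=85, with diffused error = 2089548397/134217728

Answer: 2089548397/134217728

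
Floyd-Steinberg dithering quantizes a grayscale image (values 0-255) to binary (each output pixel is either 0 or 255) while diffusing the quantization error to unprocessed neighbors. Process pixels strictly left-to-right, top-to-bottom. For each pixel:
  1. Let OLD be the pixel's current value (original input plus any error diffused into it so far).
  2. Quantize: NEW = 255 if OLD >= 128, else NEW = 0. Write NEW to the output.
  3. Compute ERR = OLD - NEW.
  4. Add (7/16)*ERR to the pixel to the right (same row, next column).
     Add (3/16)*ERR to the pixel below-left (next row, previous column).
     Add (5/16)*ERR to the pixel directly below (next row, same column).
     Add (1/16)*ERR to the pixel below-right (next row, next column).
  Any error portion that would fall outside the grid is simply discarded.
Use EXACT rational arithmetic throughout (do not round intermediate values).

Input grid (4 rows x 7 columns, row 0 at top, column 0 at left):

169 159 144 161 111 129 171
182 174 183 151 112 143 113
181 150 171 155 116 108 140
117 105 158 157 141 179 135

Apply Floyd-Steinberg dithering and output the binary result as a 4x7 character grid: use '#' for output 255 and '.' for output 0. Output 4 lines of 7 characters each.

(0,0): OLD=169 → NEW=255, ERR=-86
(0,1): OLD=971/8 → NEW=0, ERR=971/8
(0,2): OLD=25229/128 → NEW=255, ERR=-7411/128
(0,3): OLD=277851/2048 → NEW=255, ERR=-244389/2048
(0,4): OLD=1926525/32768 → NEW=0, ERR=1926525/32768
(0,5): OLD=81118827/524288 → NEW=255, ERR=-52574613/524288
(0,6): OLD=1066429677/8388608 → NEW=0, ERR=1066429677/8388608
(1,0): OLD=22769/128 → NEW=255, ERR=-9871/128
(1,1): OLD=165847/1024 → NEW=255, ERR=-95273/1024
(1,2): OLD=3585251/32768 → NEW=0, ERR=3585251/32768
(1,3): OLD=22148871/131072 → NEW=255, ERR=-11274489/131072
(1,4): OLD=557672981/8388608 → NEW=0, ERR=557672981/8388608
(1,5): OLD=11291678181/67108864 → NEW=255, ERR=-5821082139/67108864
(1,6): OLD=116512887755/1073741824 → NEW=0, ERR=116512887755/1073741824
(2,0): OLD=2284845/16384 → NEW=255, ERR=-1893075/16384
(2,1): OLD=45125247/524288 → NEW=0, ERR=45125247/524288
(2,2): OLD=1853075133/8388608 → NEW=255, ERR=-286019907/8388608
(2,3): OLD=8892307605/67108864 → NEW=255, ERR=-8220452715/67108864
(2,4): OLD=33041008517/536870912 → NEW=0, ERR=33041008517/536870912
(2,5): OLD=2273234224823/17179869184 → NEW=255, ERR=-2107632417097/17179869184
(2,6): OLD=31560314045297/274877906944 → NEW=0, ERR=31560314045297/274877906944
(3,0): OLD=813950877/8388608 → NEW=0, ERR=813950877/8388608
(3,1): OLD=10786611609/67108864 → NEW=255, ERR=-6326148711/67108864
(3,2): OLD=47521022203/536870912 → NEW=0, ERR=47521022203/536870912
(3,3): OLD=358316632317/2147483648 → NEW=255, ERR=-189291697923/2147483648
(3,4): OLD=25016678011805/274877906944 → NEW=0, ERR=25016678011805/274877906944
(3,5): OLD=452677208349543/2199023255552 → NEW=255, ERR=-108073721816217/2199023255552
(3,6): OLD=4986009791702265/35184372088832 → NEW=255, ERR=-3986005090949895/35184372088832
Row 0: #.##.#.
Row 1: ##.#.#.
Row 2: #.##.#.
Row 3: .#.#.##

Answer: #.##.#.
##.#.#.
#.##.#.
.#.#.##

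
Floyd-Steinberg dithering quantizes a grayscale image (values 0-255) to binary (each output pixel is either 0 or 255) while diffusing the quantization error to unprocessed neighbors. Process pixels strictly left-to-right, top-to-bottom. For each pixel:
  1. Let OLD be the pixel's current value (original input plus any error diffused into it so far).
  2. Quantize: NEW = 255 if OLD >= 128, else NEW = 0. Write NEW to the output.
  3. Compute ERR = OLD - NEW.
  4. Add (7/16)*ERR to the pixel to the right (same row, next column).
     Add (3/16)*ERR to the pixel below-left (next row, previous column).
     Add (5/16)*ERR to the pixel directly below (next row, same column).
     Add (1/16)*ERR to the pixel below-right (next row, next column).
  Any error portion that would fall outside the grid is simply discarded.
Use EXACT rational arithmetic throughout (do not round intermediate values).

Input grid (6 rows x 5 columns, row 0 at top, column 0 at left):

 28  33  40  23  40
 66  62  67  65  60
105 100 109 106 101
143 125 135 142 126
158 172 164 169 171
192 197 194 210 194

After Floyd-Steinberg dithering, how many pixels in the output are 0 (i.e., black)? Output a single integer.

(0,0): OLD=28 → NEW=0, ERR=28
(0,1): OLD=181/4 → NEW=0, ERR=181/4
(0,2): OLD=3827/64 → NEW=0, ERR=3827/64
(0,3): OLD=50341/1024 → NEW=0, ERR=50341/1024
(0,4): OLD=1007747/16384 → NEW=0, ERR=1007747/16384
(1,0): OLD=5327/64 → NEW=0, ERR=5327/64
(1,1): OLD=64265/512 → NEW=0, ERR=64265/512
(1,2): OLD=2500957/16384 → NEW=255, ERR=-1676963/16384
(1,3): OLD=3332713/65536 → NEW=0, ERR=3332713/65536
(1,4): OLD=109620315/1048576 → NEW=0, ERR=109620315/1048576
(2,0): OLD=1266035/8192 → NEW=255, ERR=-822925/8192
(2,1): OLD=21308673/262144 → NEW=0, ERR=21308673/262144
(2,2): OLD=545079043/4194304 → NEW=255, ERR=-524468477/4194304
(2,3): OLD=5394869657/67108864 → NEW=0, ERR=5394869657/67108864
(2,4): OLD=184703210735/1073741824 → NEW=255, ERR=-89100954385/1073741824
(3,0): OLD=532043491/4194304 → NEW=0, ERR=532043491/4194304
(3,1): OLD=5911431623/33554432 → NEW=255, ERR=-2644948537/33554432
(3,2): OLD=87608017821/1073741824 → NEW=0, ERR=87608017821/1073741824
(3,3): OLD=385352541021/2147483648 → NEW=255, ERR=-162255789219/2147483648
(3,4): OLD=2475162795009/34359738368 → NEW=0, ERR=2475162795009/34359738368
(4,0): OLD=98172498125/536870912 → NEW=255, ERR=-38729584435/536870912
(4,1): OLD=2388558738797/17179869184 → NEW=255, ERR=-1992307903123/17179869184
(4,2): OLD=32894110250435/274877906944 → NEW=0, ERR=32894110250435/274877906944
(4,3): OLD=951516486671853/4398046511104 → NEW=255, ERR=-169985373659667/4398046511104
(4,4): OLD=12094961971248123/70368744177664 → NEW=255, ERR=-5849067794056197/70368744177664
(5,0): OLD=40602900914279/274877906944 → NEW=255, ERR=-29490965356441/274877906944
(5,1): OLD=289723278231573/2199023255552 → NEW=255, ERR=-271027651934187/2199023255552
(5,2): OLD=11468691119244509/70368744177664 → NEW=255, ERR=-6475338646059811/70368744177664
(5,3): OLD=42096617215925443/281474976710656 → NEW=255, ERR=-29679501845291837/281474976710656
(5,4): OLD=538081394997490737/4503599627370496 → NEW=0, ERR=538081394997490737/4503599627370496
Output grid:
  Row 0: .....  (5 black, running=5)
  Row 1: ..#..  (4 black, running=9)
  Row 2: #.#.#  (2 black, running=11)
  Row 3: .#.#.  (3 black, running=14)
  Row 4: ##.##  (1 black, running=15)
  Row 5: ####.  (1 black, running=16)

Answer: 16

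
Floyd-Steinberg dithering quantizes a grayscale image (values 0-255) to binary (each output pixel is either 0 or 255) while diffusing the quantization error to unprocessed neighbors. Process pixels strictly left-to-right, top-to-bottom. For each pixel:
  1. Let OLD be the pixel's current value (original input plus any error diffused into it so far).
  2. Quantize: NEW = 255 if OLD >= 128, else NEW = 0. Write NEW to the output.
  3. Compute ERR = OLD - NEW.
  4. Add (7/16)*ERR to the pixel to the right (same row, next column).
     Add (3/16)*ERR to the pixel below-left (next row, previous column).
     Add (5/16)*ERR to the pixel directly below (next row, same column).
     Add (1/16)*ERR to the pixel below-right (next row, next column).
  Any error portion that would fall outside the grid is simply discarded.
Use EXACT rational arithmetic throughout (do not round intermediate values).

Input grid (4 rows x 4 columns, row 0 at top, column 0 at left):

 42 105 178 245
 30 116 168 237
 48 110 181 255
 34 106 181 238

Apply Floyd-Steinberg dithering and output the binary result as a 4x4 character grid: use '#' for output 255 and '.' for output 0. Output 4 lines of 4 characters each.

(0,0): OLD=42 → NEW=0, ERR=42
(0,1): OLD=987/8 → NEW=0, ERR=987/8
(0,2): OLD=29693/128 → NEW=255, ERR=-2947/128
(0,3): OLD=481131/2048 → NEW=255, ERR=-41109/2048
(1,0): OLD=8481/128 → NEW=0, ERR=8481/128
(1,1): OLD=186215/1024 → NEW=255, ERR=-74905/1024
(1,2): OLD=4349939/32768 → NEW=255, ERR=-4005901/32768
(1,3): OLD=92171797/524288 → NEW=255, ERR=-41521643/524288
(2,0): OLD=900957/16384 → NEW=0, ERR=900957/16384
(2,1): OLD=48453711/524288 → NEW=0, ERR=48453711/524288
(2,2): OLD=171765707/1048576 → NEW=255, ERR=-95621173/1048576
(2,3): OLD=3065436607/16777216 → NEW=255, ERR=-1212753473/16777216
(3,0): OLD=574726925/8388608 → NEW=0, ERR=574726925/8388608
(3,1): OLD=20292846355/134217728 → NEW=255, ERR=-13932674285/134217728
(3,2): OLD=213266336237/2147483648 → NEW=0, ERR=213266336237/2147483648
(3,3): OLD=8698487700219/34359738368 → NEW=255, ERR=-63245583621/34359738368
Row 0: ..##
Row 1: .###
Row 2: ..##
Row 3: .#.#

Answer: ..##
.###
..##
.#.#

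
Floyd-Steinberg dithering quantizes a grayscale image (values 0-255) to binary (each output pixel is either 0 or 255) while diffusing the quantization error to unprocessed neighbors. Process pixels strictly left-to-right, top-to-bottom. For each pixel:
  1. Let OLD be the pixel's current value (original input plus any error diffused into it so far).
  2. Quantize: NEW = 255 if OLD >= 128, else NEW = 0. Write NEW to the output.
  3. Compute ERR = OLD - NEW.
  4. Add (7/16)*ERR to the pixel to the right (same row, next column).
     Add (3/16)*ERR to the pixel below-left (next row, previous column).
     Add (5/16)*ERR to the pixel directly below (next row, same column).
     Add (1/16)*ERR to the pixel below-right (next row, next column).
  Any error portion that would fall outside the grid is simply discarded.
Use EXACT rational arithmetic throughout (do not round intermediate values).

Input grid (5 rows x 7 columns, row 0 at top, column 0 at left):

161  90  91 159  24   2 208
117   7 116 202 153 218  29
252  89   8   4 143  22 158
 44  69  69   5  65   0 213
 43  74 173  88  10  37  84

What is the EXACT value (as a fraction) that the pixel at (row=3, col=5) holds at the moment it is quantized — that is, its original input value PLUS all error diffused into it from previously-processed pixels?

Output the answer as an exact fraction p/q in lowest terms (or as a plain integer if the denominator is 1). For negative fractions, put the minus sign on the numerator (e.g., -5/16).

(0,0): OLD=161 → NEW=255, ERR=-94
(0,1): OLD=391/8 → NEW=0, ERR=391/8
(0,2): OLD=14385/128 → NEW=0, ERR=14385/128
(0,3): OLD=426327/2048 → NEW=255, ERR=-95913/2048
(0,4): OLD=115041/32768 → NEW=0, ERR=115041/32768
(0,5): OLD=1853863/524288 → NEW=0, ERR=1853863/524288
(0,6): OLD=1757807505/8388608 → NEW=255, ERR=-381287535/8388608
(1,0): OLD=12389/128 → NEW=0, ERR=12389/128
(1,1): OLD=81731/1024 → NEW=0, ERR=81731/1024
(1,2): OLD=5908479/32768 → NEW=255, ERR=-2447361/32768
(1,3): OLD=21282323/131072 → NEW=255, ERR=-12141037/131072
(1,4): OLD=933719129/8388608 → NEW=0, ERR=933719129/8388608
(1,5): OLD=17414697769/67108864 → NEW=255, ERR=301937449/67108864
(1,6): OLD=18237868103/1073741824 → NEW=0, ERR=18237868103/1073741824
(2,0): OLD=4869521/16384 → NEW=255, ERR=691601/16384
(2,1): OLD=65250507/524288 → NEW=0, ERR=65250507/524288
(2,2): OLD=224227361/8388608 → NEW=0, ERR=224227361/8388608
(2,3): OLD=197981785/67108864 → NEW=0, ERR=197981785/67108864
(2,4): OLD=93484659945/536870912 → NEW=255, ERR=-43417422615/536870912
(2,5): OLD=-31502145821/17179869184 → NEW=0, ERR=-31502145821/17179869184
(2,6): OLD=44746519711589/274877906944 → NEW=255, ERR=-25347346559131/274877906944
(3,0): OLD=675506433/8388608 → NEW=0, ERR=675506433/8388608
(3,1): OLD=10118195309/67108864 → NEW=255, ERR=-6994565011/67108864
(3,2): OLD=21520667735/536870912 → NEW=0, ERR=21520667735/536870912
(3,3): OLD=21402975441/2147483648 → NEW=0, ERR=21402975441/2147483648
(3,4): OLD=12075019857153/274877906944 → NEW=0, ERR=12075019857153/274877906944
(3,5): OLD=-8133396360941/2199023255552 → NEW=0, ERR=-8133396360941/2199023255552
Target (3,5): original=0, with diffused error = -8133396360941/2199023255552

Answer: -8133396360941/2199023255552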